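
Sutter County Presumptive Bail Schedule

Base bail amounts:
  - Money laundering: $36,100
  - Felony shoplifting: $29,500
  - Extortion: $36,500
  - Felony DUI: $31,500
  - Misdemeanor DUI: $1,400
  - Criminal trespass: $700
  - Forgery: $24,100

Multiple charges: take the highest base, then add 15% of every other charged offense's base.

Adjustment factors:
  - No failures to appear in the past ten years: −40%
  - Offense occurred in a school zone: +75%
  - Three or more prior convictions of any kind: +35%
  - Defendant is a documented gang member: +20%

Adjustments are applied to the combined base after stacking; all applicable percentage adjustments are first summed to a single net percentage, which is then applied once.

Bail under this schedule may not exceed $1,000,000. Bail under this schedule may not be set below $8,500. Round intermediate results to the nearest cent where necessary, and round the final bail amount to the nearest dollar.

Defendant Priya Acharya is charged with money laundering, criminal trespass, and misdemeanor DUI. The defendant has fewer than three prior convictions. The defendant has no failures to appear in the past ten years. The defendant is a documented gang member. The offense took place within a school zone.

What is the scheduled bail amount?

Base amounts from the schedule: money laundering $36,100; criminal trespass $700; misdemeanor DUI $1,400.
Stacking rule: highest base plus 15% of each additional charge. Highest is money laundering at $36,100. Additional: $700 × 15% = $105; $1,400 × 15% = $210. Combined base = $36,100 + $315 = $36,415.
Net percentage adjustment: −40% +75% +20% = +55%. $36,415 × 1.55 = $56,443.25.
$56,443.25 is within the $1,000,000 maximum.
$56,443.25 is at or above the $8,500 minimum.
Rounded to the nearest dollar: $56,443.

$56,443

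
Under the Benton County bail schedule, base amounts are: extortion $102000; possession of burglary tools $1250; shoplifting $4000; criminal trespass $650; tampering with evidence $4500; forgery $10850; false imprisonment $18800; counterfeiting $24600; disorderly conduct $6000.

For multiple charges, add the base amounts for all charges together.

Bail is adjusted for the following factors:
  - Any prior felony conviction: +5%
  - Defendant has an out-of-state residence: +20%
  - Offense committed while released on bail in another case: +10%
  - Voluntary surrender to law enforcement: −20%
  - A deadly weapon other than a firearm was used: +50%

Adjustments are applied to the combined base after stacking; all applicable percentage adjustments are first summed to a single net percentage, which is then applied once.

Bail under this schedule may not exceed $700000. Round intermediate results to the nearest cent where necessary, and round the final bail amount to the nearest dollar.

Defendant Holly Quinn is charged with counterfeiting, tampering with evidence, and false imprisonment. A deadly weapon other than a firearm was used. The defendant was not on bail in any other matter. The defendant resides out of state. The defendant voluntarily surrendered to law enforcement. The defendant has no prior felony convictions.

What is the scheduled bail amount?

Base amounts from the schedule: counterfeiting $24600; tampering with evidence $4500; false imprisonment $18800.
Stacking rule: sum of all bases. $24600 + $4500 + $18800 = $47900.
Net percentage adjustment: +20% −20% +50% = +50%. $47900 × 1.5 = $71850.
$71850 is within the $700000 maximum.

$71850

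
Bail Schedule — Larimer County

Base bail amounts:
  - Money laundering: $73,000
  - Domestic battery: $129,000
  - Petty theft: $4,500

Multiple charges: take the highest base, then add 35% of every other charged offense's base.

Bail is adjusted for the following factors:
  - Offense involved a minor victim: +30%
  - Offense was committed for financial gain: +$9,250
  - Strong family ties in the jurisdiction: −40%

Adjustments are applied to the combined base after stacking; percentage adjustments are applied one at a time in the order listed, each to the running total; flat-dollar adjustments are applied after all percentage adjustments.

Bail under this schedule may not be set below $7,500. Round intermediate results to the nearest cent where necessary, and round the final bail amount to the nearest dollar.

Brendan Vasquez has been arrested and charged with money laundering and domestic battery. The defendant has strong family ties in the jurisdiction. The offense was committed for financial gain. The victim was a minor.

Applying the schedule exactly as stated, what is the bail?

Base amounts from the schedule: money laundering $73,000; domestic battery $129,000.
Stacking rule: highest base plus 35% of each additional charge. Highest is domestic battery at $129,000. Additional: $73,000 × 35% = $25,550. Combined base = $129,000 + $25,550 = $154,550.
Offense involved a minor victim (+30%): $154,550 × 1.3 = $200,915.
Strong family ties in the jurisdiction (−40%): $200,915 × 0.6 = $120,549.
Offense was committed for financial gain (+$9,250 flat): $120,549 + $9,250 = $129,799.
$129,799 is at or above the $7,500 minimum.

$129,799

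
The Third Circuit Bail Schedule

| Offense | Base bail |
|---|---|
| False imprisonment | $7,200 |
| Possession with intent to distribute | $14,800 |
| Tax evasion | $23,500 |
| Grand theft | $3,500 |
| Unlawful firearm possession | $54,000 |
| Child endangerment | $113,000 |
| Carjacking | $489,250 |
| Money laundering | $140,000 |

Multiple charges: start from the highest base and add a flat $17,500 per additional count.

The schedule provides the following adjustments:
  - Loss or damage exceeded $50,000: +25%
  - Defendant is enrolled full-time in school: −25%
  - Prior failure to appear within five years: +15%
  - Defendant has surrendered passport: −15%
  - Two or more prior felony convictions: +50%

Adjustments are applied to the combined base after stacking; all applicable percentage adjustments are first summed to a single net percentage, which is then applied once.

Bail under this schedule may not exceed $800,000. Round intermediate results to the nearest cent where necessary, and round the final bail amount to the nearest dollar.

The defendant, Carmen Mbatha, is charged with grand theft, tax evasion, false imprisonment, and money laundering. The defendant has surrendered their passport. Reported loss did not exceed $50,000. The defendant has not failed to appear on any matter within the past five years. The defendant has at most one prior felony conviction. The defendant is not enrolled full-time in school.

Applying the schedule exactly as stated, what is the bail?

Base amounts from the schedule: grand theft $3,500; tax evasion $23,500; false imprisonment $7,200; money laundering $140,000.
Stacking rule: highest base plus $17,500 per additional charge. Highest is money laundering at $140,000; 3 additional charges → +$52,500. Combined base = $192,500.
Defendant has surrendered passport (−15%): $192,500 × 0.85 = $163,625.
$163,625 is within the $800,000 maximum.

$163,625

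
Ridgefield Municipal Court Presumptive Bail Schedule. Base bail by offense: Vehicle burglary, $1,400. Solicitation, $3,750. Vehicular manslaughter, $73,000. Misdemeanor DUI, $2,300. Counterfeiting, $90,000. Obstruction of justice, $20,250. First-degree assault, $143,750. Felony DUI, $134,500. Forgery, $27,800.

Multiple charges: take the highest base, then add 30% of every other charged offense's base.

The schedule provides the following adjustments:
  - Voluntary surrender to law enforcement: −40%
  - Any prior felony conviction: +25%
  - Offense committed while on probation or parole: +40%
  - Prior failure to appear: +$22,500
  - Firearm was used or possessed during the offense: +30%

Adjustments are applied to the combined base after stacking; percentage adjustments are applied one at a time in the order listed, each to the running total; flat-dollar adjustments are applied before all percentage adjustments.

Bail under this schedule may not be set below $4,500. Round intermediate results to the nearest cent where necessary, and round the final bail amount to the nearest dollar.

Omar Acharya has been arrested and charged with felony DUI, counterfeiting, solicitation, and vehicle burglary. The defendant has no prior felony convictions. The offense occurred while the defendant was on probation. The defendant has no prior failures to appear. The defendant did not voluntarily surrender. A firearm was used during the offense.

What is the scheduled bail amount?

$296,742

Base amounts from the schedule: felony DUI $134,500; counterfeiting $90,000; solicitation $3,750; vehicle burglary $1,400.
Stacking rule: highest base plus 30% of each additional charge. Highest is felony DUI at $134,500. Additional: $90,000 × 30% = $27,000; $3,750 × 30% = $1,125; $1,400 × 30% = $420. Combined base = $134,500 + $28,545 = $163,045.
Offense committed while on probation or parole (+40%): $163,045 × 1.4 = $228,263.
Firearm was used or possessed during the offense (+30%): $228,263 × 1.3 = $296,741.90.
$296,741.90 is at or above the $4,500 minimum.
Rounded to the nearest dollar: $296,742.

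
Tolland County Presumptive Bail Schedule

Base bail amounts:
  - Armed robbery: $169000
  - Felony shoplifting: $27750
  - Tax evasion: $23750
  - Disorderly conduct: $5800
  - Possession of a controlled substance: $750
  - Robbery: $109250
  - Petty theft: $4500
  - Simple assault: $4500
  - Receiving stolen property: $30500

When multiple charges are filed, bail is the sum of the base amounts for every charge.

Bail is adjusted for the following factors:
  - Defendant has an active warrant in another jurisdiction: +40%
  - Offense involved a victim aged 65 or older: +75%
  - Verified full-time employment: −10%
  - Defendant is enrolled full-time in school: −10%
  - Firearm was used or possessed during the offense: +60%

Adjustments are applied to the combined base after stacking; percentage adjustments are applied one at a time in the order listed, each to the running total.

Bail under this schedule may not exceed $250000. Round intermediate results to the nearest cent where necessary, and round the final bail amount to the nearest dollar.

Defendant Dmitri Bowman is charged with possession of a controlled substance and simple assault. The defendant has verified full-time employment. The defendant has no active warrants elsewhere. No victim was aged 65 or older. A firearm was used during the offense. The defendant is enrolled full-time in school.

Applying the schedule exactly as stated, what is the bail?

$6804

Base amounts from the schedule: possession of a controlled substance $750; simple assault $4500.
Stacking rule: sum of all bases. $750 + $4500 = $5250.
Verified full-time employment (−10%): $5250 × 0.9 = $4725.
Defendant is enrolled full-time in school (−10%): $4725 × 0.9 = $4252.50.
Firearm was used or possessed during the offense (+60%): $4252.50 × 1.6 = $6804.
$6804 is within the $250000 maximum.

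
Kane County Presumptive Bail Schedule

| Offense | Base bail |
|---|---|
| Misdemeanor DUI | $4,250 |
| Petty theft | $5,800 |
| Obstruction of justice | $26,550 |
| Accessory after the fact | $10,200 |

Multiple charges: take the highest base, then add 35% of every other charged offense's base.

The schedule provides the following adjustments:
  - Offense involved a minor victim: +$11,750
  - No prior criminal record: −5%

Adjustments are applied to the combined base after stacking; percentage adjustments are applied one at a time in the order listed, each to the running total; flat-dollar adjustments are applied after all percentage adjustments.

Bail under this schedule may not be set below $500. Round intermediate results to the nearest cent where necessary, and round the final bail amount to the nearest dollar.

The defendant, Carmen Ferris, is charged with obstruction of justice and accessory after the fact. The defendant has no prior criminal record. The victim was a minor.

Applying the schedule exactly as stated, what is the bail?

Base amounts from the schedule: obstruction of justice $26,550; accessory after the fact $10,200.
Stacking rule: highest base plus 35% of each additional charge. Highest is obstruction of justice at $26,550. Additional: $10,200 × 35% = $3,570. Combined base = $26,550 + $3,570 = $30,120.
No prior criminal record (−5%): $30,120 × 0.95 = $28,614.
Offense involved a minor victim (+$11,750 flat): $28,614 + $11,750 = $40,364.
$40,364 is at or above the $500 minimum.

$40,364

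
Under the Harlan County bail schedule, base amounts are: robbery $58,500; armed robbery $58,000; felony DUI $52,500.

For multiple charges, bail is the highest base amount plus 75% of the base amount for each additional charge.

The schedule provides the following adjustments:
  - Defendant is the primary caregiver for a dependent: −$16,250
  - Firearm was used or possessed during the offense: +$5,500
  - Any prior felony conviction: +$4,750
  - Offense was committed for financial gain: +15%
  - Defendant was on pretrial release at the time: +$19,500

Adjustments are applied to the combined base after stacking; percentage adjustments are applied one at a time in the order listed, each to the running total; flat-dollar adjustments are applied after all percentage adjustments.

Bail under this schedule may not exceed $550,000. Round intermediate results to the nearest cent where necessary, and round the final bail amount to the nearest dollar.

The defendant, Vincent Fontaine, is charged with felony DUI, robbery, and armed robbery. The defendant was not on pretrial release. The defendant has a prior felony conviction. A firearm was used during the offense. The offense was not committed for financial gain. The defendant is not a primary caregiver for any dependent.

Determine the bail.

$151,625

Base amounts from the schedule: felony DUI $52,500; robbery $58,500; armed robbery $58,000.
Stacking rule: highest base plus 75% of each additional charge. Highest is robbery at $58,500. Additional: $52,500 × 75% = $39,375; $58,000 × 75% = $43,500. Combined base = $58,500 + $82,875 = $141,375.
Firearm was used or possessed during the offense (+$5,500 flat): $141,375 + $5,500 = $146,875.
Any prior felony conviction (+$4,750 flat): $146,875 + $4,750 = $151,625.
$151,625 is within the $550,000 maximum.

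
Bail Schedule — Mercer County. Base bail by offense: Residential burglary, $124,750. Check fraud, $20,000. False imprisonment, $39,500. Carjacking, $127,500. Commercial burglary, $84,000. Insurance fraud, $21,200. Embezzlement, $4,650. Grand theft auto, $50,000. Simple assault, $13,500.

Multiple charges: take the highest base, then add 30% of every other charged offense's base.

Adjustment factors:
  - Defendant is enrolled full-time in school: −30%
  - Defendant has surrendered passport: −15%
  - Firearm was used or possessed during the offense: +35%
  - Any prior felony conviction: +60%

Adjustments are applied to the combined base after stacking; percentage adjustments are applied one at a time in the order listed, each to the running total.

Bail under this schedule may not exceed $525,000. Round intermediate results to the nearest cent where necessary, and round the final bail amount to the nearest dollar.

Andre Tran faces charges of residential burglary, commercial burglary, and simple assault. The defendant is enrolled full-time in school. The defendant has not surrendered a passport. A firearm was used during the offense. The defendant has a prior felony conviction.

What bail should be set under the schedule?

$232,848

Base amounts from the schedule: residential burglary $124,750; commercial burglary $84,000; simple assault $13,500.
Stacking rule: highest base plus 30% of each additional charge. Highest is residential burglary at $124,750. Additional: $84,000 × 30% = $25,200; $13,500 × 30% = $4,050. Combined base = $124,750 + $29,250 = $154,000.
Defendant is enrolled full-time in school (−30%): $154,000 × 0.7 = $107,800.
Firearm was used or possessed during the offense (+35%): $107,800 × 1.35 = $145,530.
Any prior felony conviction (+60%): $145,530 × 1.6 = $232,848.
$232,848 is within the $525,000 maximum.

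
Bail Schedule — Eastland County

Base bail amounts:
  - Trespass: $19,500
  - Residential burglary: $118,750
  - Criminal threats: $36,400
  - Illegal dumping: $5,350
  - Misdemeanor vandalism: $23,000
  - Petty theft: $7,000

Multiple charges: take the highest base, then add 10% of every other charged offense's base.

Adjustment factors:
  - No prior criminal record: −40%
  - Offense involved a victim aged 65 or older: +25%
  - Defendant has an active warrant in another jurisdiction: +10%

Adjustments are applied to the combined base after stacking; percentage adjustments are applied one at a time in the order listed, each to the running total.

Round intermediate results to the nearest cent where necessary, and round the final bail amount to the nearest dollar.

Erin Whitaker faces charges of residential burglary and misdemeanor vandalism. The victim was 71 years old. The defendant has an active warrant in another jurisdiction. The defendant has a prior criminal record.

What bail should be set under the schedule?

Base amounts from the schedule: residential burglary $118,750; misdemeanor vandalism $23,000.
Stacking rule: highest base plus 10% of each additional charge. Highest is residential burglary at $118,750. Additional: $23,000 × 10% = $2,300. Combined base = $118,750 + $2,300 = $121,050.
Offense involved a victim aged 65 or older (+25%): $121,050 × 1.25 = $151,312.50.
Defendant has an active warrant in another jurisdiction (+10%): $151,312.50 × 1.1 = $166,443.75.
Rounded to the nearest dollar: $166,444.

$166,444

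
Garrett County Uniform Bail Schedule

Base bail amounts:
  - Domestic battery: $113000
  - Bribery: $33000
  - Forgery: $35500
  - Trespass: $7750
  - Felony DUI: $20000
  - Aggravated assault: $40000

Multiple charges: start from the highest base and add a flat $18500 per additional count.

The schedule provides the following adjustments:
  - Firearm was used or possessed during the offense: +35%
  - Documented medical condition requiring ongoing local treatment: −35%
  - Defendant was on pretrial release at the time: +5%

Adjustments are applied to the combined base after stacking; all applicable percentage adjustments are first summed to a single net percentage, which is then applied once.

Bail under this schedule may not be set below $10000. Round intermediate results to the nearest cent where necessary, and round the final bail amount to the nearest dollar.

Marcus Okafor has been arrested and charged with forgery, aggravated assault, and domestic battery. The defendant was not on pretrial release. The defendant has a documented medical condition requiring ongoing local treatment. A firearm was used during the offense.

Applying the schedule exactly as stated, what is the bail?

Base amounts from the schedule: forgery $35500; aggravated assault $40000; domestic battery $113000.
Stacking rule: highest base plus $18500 per additional charge. Highest is domestic battery at $113000; 2 additional charges → +$37000. Combined base = $150000.
Net percentage adjustment: +35% −35% = +0%. $150000 × 1 = $150000.
$150000 is at or above the $10000 minimum.

$150000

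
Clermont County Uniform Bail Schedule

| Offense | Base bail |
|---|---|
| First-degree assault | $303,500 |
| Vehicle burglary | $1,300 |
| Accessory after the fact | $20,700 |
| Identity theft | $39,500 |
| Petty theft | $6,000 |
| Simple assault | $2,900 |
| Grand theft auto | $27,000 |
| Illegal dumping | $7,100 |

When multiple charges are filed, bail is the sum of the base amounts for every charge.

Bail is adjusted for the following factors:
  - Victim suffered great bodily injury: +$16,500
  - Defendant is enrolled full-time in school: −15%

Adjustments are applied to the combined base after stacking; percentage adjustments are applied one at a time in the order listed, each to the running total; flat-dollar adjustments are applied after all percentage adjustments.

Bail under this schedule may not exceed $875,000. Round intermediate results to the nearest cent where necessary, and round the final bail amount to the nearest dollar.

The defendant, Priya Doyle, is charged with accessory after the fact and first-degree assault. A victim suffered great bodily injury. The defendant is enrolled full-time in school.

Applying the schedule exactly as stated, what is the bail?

$292,070

Base amounts from the schedule: accessory after the fact $20,700; first-degree assault $303,500.
Stacking rule: sum of all bases. $20,700 + $303,500 = $324,200.
Defendant is enrolled full-time in school (−15%): $324,200 × 0.85 = $275,570.
Victim suffered great bodily injury (+$16,500 flat): $275,570 + $16,500 = $292,070.
$292,070 is within the $875,000 maximum.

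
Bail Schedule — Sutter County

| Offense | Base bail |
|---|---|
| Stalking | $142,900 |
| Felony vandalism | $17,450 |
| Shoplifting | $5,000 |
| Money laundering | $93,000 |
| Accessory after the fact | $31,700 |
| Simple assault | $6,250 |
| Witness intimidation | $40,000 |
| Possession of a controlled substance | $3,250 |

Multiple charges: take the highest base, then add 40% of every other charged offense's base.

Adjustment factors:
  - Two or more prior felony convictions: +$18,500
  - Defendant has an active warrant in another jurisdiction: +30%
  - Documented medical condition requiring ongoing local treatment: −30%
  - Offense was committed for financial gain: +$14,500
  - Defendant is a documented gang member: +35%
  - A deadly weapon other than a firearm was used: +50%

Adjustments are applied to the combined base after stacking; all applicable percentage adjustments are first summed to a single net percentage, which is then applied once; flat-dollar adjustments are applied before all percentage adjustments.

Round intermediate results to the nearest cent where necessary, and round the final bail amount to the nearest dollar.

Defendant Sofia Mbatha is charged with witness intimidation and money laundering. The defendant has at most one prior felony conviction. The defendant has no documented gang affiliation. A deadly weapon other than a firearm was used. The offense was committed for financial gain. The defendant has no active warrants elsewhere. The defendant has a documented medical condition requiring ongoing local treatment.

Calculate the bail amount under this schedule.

$148,200

Base amounts from the schedule: witness intimidation $40,000; money laundering $93,000.
Stacking rule: highest base plus 40% of each additional charge. Highest is money laundering at $93,000. Additional: $40,000 × 40% = $16,000. Combined base = $93,000 + $16,000 = $109,000.
Offense was committed for financial gain (+$14,500 flat): $109,000 + $14,500 = $123,500.
Net percentage adjustment: −30% +50% = +20%. $123,500 × 1.2 = $148,200.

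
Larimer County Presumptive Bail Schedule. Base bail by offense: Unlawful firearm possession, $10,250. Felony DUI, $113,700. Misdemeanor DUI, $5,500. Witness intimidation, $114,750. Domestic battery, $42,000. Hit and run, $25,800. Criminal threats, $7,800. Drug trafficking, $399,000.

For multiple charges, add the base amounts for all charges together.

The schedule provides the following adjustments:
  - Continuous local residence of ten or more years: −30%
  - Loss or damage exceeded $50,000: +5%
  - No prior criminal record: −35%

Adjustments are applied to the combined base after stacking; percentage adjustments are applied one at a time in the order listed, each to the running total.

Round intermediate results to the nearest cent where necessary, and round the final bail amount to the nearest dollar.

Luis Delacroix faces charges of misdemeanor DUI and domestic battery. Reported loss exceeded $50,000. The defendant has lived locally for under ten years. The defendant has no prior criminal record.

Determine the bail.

Base amounts from the schedule: misdemeanor DUI $5,500; domestic battery $42,000.
Stacking rule: sum of all bases. $5,500 + $42,000 = $47,500.
Loss or damage exceeded $50,000 (+5%): $47,500 × 1.05 = $49,875.
No prior criminal record (−35%): $49,875 × 0.65 = $32,418.75.
Rounded to the nearest dollar: $32,419.

$32,419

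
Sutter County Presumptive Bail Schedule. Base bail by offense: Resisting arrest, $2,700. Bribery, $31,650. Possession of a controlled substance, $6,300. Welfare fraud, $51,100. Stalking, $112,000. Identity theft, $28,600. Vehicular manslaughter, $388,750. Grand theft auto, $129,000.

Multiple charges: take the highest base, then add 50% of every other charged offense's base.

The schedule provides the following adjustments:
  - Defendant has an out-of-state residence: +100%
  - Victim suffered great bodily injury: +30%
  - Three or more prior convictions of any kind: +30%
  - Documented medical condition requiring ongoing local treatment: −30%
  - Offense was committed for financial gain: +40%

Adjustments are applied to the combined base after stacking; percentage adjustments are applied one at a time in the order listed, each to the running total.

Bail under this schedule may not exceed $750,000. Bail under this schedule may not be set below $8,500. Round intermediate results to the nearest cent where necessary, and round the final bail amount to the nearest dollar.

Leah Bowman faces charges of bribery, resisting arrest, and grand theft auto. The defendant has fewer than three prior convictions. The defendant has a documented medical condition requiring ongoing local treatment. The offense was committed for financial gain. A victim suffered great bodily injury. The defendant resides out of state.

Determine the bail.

Base amounts from the schedule: bribery $31,650; resisting arrest $2,700; grand theft auto $129,000.
Stacking rule: highest base plus 50% of each additional charge. Highest is grand theft auto at $129,000. Additional: $31,650 × 50% = $15,825; $2,700 × 50% = $1,350. Combined base = $129,000 + $17,175 = $146,175.
Defendant has an out-of-state residence (+100%): $146,175 × 2 = $292,350.
Victim suffered great bodily injury (+30%): $292,350 × 1.3 = $380,055.
Documented medical condition requiring ongoing local treatment (−30%): $380,055 × 0.7 = $266,038.50.
Offense was committed for financial gain (+40%): $266,038.50 × 1.4 = $372,453.90.
$372,453.90 is within the $750,000 maximum.
$372,453.90 is at or above the $8,500 minimum.
Rounded to the nearest dollar: $372,454.

$372,454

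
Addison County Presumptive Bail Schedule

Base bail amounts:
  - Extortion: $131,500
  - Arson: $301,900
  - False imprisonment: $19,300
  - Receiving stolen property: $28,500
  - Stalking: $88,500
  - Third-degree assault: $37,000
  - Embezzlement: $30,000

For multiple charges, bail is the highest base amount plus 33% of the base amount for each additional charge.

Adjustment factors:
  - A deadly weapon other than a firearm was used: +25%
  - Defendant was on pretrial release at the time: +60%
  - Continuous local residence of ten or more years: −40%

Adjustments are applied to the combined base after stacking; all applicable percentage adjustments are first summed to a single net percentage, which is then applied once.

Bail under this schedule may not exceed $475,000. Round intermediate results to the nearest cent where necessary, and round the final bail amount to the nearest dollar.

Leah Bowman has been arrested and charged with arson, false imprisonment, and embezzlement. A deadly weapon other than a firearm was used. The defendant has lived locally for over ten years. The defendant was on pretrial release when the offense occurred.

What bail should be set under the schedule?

$461,345

Base amounts from the schedule: arson $301,900; false imprisonment $19,300; embezzlement $30,000.
Stacking rule: highest base plus 33% of each additional charge. Highest is arson at $301,900. Additional: $19,300 × 33% = $6,369; $30,000 × 33% = $9,900. Combined base = $301,900 + $16,269 = $318,169.
Net percentage adjustment: +25% +60% −40% = +45%. $318,169 × 1.45 = $461,345.05.
$461,345.05 is within the $475,000 maximum.
Rounded to the nearest dollar: $461,345.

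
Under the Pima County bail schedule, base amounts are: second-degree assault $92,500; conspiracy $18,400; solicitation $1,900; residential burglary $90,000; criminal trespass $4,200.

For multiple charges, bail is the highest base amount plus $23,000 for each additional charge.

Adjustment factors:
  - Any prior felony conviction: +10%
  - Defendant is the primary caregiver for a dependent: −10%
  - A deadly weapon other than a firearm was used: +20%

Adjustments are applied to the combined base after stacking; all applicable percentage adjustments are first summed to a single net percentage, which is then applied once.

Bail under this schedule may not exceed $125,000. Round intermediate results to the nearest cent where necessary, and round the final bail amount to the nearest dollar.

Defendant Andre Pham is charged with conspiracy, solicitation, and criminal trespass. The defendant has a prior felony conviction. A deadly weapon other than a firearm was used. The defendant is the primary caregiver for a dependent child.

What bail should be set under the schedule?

$77,280

Base amounts from the schedule: conspiracy $18,400; solicitation $1,900; criminal trespass $4,200.
Stacking rule: highest base plus $23,000 per additional charge. Highest is conspiracy at $18,400; 2 additional charges → +$46,000. Combined base = $64,400.
Net percentage adjustment: +10% −10% +20% = +20%. $64,400 × 1.2 = $77,280.
$77,280 is within the $125,000 maximum.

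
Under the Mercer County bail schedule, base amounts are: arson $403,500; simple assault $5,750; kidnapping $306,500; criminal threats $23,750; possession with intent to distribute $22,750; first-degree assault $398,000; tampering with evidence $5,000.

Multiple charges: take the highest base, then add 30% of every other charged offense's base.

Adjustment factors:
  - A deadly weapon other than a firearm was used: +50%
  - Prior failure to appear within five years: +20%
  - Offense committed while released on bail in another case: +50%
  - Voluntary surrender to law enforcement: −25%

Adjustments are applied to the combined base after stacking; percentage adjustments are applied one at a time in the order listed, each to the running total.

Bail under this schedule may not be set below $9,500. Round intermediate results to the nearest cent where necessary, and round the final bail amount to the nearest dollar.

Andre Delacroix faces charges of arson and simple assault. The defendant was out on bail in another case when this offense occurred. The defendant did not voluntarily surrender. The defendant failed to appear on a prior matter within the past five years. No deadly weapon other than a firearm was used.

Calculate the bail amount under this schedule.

$729,405

Base amounts from the schedule: arson $403,500; simple assault $5,750.
Stacking rule: highest base plus 30% of each additional charge. Highest is arson at $403,500. Additional: $5,750 × 30% = $1,725. Combined base = $403,500 + $1,725 = $405,225.
Prior failure to appear within five years (+20%): $405,225 × 1.2 = $486,270.
Offense committed while released on bail in another case (+50%): $486,270 × 1.5 = $729,405.
$729,405 is at or above the $9,500 minimum.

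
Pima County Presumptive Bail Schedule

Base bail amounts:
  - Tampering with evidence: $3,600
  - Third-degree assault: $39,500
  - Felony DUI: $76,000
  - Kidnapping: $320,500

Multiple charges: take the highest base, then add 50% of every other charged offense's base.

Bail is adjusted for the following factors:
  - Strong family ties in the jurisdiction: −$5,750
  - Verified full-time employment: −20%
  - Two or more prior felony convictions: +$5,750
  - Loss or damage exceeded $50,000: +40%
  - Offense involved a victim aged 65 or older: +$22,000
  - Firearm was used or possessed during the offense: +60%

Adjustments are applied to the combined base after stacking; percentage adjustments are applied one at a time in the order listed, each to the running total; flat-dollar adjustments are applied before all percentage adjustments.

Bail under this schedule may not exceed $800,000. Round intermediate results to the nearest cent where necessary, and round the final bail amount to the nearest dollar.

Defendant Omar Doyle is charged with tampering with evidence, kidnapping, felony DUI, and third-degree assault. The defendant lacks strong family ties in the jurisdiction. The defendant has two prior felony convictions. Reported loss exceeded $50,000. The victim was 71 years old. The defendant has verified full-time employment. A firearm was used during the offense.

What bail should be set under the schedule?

$730,778

Base amounts from the schedule: tampering with evidence $3,600; kidnapping $320,500; felony DUI $76,000; third-degree assault $39,500.
Stacking rule: highest base plus 50% of each additional charge. Highest is kidnapping at $320,500. Additional: $3,600 × 50% = $1,800; $76,000 × 50% = $38,000; $39,500 × 50% = $19,750. Combined base = $320,500 + $59,550 = $380,050.
Two or more prior felony convictions (+$5,750 flat): $380,050 + $5,750 = $385,800.
Offense involved a victim aged 65 or older (+$22,000 flat): $385,800 + $22,000 = $407,800.
Verified full-time employment (−20%): $407,800 × 0.8 = $326,240.
Loss or damage exceeded $50,000 (+40%): $326,240 × 1.4 = $456,736.
Firearm was used or possessed during the offense (+60%): $456,736 × 1.6 = $730,777.60.
$730,777.60 is within the $800,000 maximum.
Rounded to the nearest dollar: $730,778.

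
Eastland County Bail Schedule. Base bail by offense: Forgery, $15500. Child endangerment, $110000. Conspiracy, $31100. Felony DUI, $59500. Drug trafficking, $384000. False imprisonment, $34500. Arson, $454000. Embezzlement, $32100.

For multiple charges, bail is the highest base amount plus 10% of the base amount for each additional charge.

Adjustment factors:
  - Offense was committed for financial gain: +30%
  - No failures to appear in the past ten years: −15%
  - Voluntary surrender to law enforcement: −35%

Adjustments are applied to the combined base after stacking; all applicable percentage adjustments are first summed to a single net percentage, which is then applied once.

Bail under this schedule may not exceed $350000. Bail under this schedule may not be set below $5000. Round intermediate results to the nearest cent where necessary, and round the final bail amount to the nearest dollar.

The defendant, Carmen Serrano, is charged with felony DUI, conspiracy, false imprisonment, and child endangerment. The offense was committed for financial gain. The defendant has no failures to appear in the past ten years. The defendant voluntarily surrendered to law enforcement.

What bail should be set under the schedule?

$98008

Base amounts from the schedule: felony DUI $59500; conspiracy $31100; false imprisonment $34500; child endangerment $110000.
Stacking rule: highest base plus 10% of each additional charge. Highest is child endangerment at $110000. Additional: $59500 × 10% = $5950; $31100 × 10% = $3110; $34500 × 10% = $3450. Combined base = $110000 + $12510 = $122510.
Net percentage adjustment: +30% −15% −35% = −20%. $122510 × 0.8 = $98008.
$98008 is within the $350000 maximum.
$98008 is at or above the $5000 minimum.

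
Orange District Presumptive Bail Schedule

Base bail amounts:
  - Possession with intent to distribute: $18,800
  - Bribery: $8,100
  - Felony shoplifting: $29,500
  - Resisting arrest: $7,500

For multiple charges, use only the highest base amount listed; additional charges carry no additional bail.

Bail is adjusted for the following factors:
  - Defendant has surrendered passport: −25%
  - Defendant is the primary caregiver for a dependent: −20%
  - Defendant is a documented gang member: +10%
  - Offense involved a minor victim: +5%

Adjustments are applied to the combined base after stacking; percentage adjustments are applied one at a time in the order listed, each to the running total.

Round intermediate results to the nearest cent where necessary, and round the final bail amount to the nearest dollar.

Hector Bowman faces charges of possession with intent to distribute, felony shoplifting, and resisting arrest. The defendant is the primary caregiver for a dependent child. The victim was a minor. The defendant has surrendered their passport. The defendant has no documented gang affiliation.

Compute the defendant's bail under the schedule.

$18,585

Base amounts from the schedule: possession with intent to distribute $18,800; felony shoplifting $29,500; resisting arrest $7,500.
Stacking rule: use the highest base only. Highest is felony shoplifting at $29,500. Combined base = $29,500.
Defendant has surrendered passport (−25%): $29,500 × 0.75 = $22,125.
Defendant is the primary caregiver for a dependent (−20%): $22,125 × 0.8 = $17,700.
Offense involved a minor victim (+5%): $17,700 × 1.05 = $18,585.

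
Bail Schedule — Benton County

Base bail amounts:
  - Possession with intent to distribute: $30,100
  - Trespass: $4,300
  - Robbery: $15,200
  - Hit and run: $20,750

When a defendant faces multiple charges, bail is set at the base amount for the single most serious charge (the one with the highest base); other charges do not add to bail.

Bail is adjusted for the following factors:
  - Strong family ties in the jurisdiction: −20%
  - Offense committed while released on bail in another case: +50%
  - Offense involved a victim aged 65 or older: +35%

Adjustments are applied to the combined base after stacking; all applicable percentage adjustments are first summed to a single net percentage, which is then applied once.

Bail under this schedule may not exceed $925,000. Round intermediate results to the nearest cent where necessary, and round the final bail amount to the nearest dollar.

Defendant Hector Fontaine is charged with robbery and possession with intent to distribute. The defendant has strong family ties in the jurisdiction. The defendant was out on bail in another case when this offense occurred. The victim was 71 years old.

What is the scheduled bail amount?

$49,665

Base amounts from the schedule: robbery $15,200; possession with intent to distribute $30,100.
Stacking rule: use the highest base only. Highest is possession with intent to distribute at $30,100. Combined base = $30,100.
Net percentage adjustment: −20% +50% +35% = +65%. $30,100 × 1.65 = $49,665.
$49,665 is within the $925,000 maximum.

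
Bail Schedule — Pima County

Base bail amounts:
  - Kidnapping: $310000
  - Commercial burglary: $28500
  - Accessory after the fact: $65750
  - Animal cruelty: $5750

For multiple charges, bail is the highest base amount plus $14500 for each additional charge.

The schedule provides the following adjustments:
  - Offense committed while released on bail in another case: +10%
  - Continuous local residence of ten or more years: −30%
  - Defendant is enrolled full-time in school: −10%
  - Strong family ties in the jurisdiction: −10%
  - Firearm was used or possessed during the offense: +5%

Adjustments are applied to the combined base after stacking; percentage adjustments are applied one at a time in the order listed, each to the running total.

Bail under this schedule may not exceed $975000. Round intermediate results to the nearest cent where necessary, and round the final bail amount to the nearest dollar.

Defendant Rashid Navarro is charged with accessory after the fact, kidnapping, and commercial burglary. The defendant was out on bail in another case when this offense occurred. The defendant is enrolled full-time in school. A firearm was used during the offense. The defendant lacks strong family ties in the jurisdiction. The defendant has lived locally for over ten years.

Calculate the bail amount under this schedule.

Base amounts from the schedule: accessory after the fact $65750; kidnapping $310000; commercial burglary $28500.
Stacking rule: highest base plus $14500 per additional charge. Highest is kidnapping at $310000; 2 additional charges → +$29000. Combined base = $339000.
Offense committed while released on bail in another case (+10%): $339000 × 1.1 = $372900.
Continuous local residence of ten or more years (−30%): $372900 × 0.7 = $261030.
Defendant is enrolled full-time in school (−10%): $261030 × 0.9 = $234927.
Firearm was used or possessed during the offense (+5%): $234927 × 1.05 = $246673.35.
$246673.35 is within the $975000 maximum.
Rounded to the nearest dollar: $246673.

$246673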